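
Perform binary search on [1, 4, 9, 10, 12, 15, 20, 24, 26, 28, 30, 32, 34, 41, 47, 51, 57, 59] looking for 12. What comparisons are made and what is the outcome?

Binary search for 12 in [1, 4, 9, 10, 12, 15, 20, 24, 26, 28, 30, 32, 34, 41, 47, 51, 57, 59]:

lo=0, hi=17, mid=8, arr[mid]=26 -> 26 > 12, search left half
lo=0, hi=7, mid=3, arr[mid]=10 -> 10 < 12, search right half
lo=4, hi=7, mid=5, arr[mid]=15 -> 15 > 12, search left half
lo=4, hi=4, mid=4, arr[mid]=12 -> Found target at index 4!

Binary search finds 12 at index 4 after 4 comparisons. The search repeatedly halves the search space by comparing with the middle element.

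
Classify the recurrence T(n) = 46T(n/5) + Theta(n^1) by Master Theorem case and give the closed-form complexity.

Master Theorem for T(n) = 46T(n/5) + O(n^1):

a = 46, b = 5, c = 1
log_b(a) = log_5(46) = 2.3789

Case 1: c = 1 < log_5(46) = 2.3789
T(n) = O(n^(log_5 46))

For T(n) = 46T(n/5) + O(n^1): log_5(46) = 2.3789. This is Case 1 of the Master Theorem (c < log_b(a), work dominated by leaves), giving O(n^(log_5 46)).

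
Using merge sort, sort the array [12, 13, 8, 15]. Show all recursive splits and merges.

Merge sort trace:

Split: [12, 13, 8, 15] -> [12, 13] and [8, 15]
  Split: [12, 13] -> [12] and [13]
  Merge: [12] + [13] -> [12, 13]
  Split: [8, 15] -> [8] and [15]
  Merge: [8] + [15] -> [8, 15]
Merge: [12, 13] + [8, 15] -> [8, 12, 13, 15]

Final sorted array: [8, 12, 13, 15]

The merge sort proceeds by recursively splitting the array and merging sorted halves.
After all merges, the sorted array is [8, 12, 13, 15].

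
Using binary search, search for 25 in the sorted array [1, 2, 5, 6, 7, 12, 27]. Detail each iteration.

Binary search for 25 in [1, 2, 5, 6, 7, 12, 27]:

lo=0, hi=6, mid=3, arr[mid]=6 -> 6 < 25, search right half
lo=4, hi=6, mid=5, arr[mid]=12 -> 12 < 25, search right half
lo=6, hi=6, mid=6, arr[mid]=27 -> 27 > 25, search left half
lo=6 > hi=5, target 25 not found

Binary search determines that 25 is not in the array after 3 comparisons. The search space was exhausted without finding the target.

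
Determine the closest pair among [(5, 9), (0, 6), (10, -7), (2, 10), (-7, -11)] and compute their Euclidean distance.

Computing all pairwise distances among 5 points:

d((5, 9), (0, 6)) = 5.831
d((5, 9), (10, -7)) = 16.7631
d((5, 9), (2, 10)) = 3.1623 <-- minimum
d((5, 9), (-7, -11)) = 23.3238
d((0, 6), (10, -7)) = 16.4012
d((0, 6), (2, 10)) = 4.4721
d((0, 6), (-7, -11)) = 18.3848
d((10, -7), (2, 10)) = 18.7883
d((10, -7), (-7, -11)) = 17.4642
d((2, 10), (-7, -11)) = 22.8473

Closest pair: (5, 9) and (2, 10) with distance 3.1623

The closest pair is (5, 9) and (2, 10) with Euclidean distance 3.1623. For 5 points, brute-force pairwise comparison is shown above. For large n, the divide-and-conquer algorithm (sort by x, recurse on halves, check the dividing strip) achieves O(n log n).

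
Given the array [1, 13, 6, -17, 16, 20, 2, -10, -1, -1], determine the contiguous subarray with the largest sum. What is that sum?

Using Kadane's algorithm on [1, 13, 6, -17, 16, 20, 2, -10, -1, -1]:

Scanning through the array:
Position 1 (value 13): max_ending_here = 14, max_so_far = 14
Position 2 (value 6): max_ending_here = 20, max_so_far = 20
Position 3 (value -17): max_ending_here = 3, max_so_far = 20
Position 4 (value 16): max_ending_here = 19, max_so_far = 20
Position 5 (value 20): max_ending_here = 39, max_so_far = 39
Position 6 (value 2): max_ending_here = 41, max_so_far = 41
Position 7 (value -10): max_ending_here = 31, max_so_far = 41
Position 8 (value -1): max_ending_here = 30, max_so_far = 41
Position 9 (value -1): max_ending_here = 29, max_so_far = 41

Maximum subarray: [1, 13, 6, -17, 16, 20, 2]
Maximum sum: 41

The maximum subarray is [1, 13, 6, -17, 16, 20, 2] with sum 41. This subarray runs from index 0 to index 6.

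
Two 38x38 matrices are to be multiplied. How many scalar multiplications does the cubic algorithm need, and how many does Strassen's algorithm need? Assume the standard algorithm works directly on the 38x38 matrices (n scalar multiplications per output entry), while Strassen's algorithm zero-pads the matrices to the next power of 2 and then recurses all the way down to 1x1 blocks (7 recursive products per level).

Matrix multiplication for 38x38 matrices:

Strassen's algorithm requires power-of-2 dimensions. Pad 38x38 to 64x64 (next power of 2).

Standard algorithm: 38^3 = 54872 multiplications
Strassen's algorithm: 7^(log2(64)) = 7^6 = 117649 multiplications
Difference: 54872 - 117649 = -62777 (Strassen uses MORE here due to padding overhead — for small or just-over-power-of-2 n, padding can outweigh the per-level savings)

Standard: 54872 multiplications (38^3). Strassen: 117649 multiplications (7^6, after padding to 64x64). Strassen reduces 8 recursive multiplications to 7 at each level.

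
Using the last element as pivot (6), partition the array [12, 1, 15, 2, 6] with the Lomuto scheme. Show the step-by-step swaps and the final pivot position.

Lomuto partition with pivot = 6:

Initial array: [12, 1, 15, 2, 6]

arr[0]=12 > 6: no swap
arr[1]=1 <= 6: swap with position 0, array becomes [1, 12, 15, 2, 6]
arr[2]=15 > 6: no swap
arr[3]=2 <= 6: swap with position 1, array becomes [1, 2, 15, 12, 6]

Place pivot at position 2: [1, 2, 6, 12, 15]
Pivot position: 2

After partitioning with pivot 6, the array becomes [1, 2, 6, 12, 15]. The pivot is placed at index 2. All elements to the left of the pivot are <= 6, and all elements to the right are > 6.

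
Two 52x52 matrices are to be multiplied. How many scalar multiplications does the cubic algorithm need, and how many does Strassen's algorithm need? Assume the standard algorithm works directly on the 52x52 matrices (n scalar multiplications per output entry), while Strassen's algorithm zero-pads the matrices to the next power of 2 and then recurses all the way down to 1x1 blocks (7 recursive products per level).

Matrix multiplication for 52x52 matrices:

Strassen's algorithm requires power-of-2 dimensions. Pad 52x52 to 64x64 (next power of 2).

Standard algorithm: 52^3 = 140608 multiplications
Strassen's algorithm: 7^(log2(64)) = 7^6 = 117649 multiplications
Savings: 140608 - 117649 = 22959 multiplications

Standard: 140608 multiplications (52^3). Strassen: 117649 multiplications (7^6, after padding to 64x64). Strassen reduces 8 recursive multiplications to 7 at each level.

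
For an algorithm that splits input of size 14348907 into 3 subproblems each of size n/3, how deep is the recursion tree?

For divide and conquer with division factor 3:

Problem sizes at each level:
Level 0: 14348907
Level 1: 4782969
Level 2: 1594323
Level 3: 531441
Level 4: 177147
Level 5: 59049
Level 6: 19683
Level 7: 6561
Level 8: 2187
Level 9: 729
Level 10: 243
Level 11: 81
Level 12: 27
Level 13: 9
Level 14: 3
Level 15: 1

The root is level 0 and the size-1 base case is level 15 (the tree spans levels 0 through 15, i.e. 16 levels counting the root), so the depth is the number of divisions: log_3(14348907) = 15

The recursion tree depth is log_3(14348907) = 15. At each level, the problem size is divided by 3, so it takes 15 divisions to reduce to a base case of size 1. The algorithm makes 3 recursive calls at each level.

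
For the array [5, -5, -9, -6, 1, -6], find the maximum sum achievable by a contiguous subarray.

Using Kadane's algorithm on [5, -5, -9, -6, 1, -6]:

Scanning through the array:
Position 1 (value -5): max_ending_here = 0, max_so_far = 5
Position 2 (value -9): max_ending_here = -9, max_so_far = 5
Position 3 (value -6): max_ending_here = -6, max_so_far = 5
Position 4 (value 1): max_ending_here = 1, max_so_far = 5
Position 5 (value -6): max_ending_here = -5, max_so_far = 5

Maximum subarray: [5]
Maximum sum: 5

The maximum subarray is [5] with sum 5. This subarray runs from index 0 to index 0.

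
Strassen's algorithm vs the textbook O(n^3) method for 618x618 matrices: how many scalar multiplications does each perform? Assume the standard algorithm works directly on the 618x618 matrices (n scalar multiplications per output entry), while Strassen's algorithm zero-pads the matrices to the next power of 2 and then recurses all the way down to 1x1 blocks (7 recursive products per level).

Matrix multiplication for 618x618 matrices:

Strassen's algorithm requires power-of-2 dimensions. Pad 618x618 to 1024x1024 (next power of 2).

Standard algorithm: 618^3 = 236029032 multiplications
Strassen's algorithm: 7^(log2(1024)) = 7^10 = 282475249 multiplications
Difference: 236029032 - 282475249 = -46446217 (Strassen uses MORE here due to padding overhead — for small or just-over-power-of-2 n, padding can outweigh the per-level savings)

Standard: 236029032 multiplications (618^3). Strassen: 282475249 multiplications (7^10, after padding to 1024x1024). Strassen reduces 8 recursive multiplications to 7 at each level.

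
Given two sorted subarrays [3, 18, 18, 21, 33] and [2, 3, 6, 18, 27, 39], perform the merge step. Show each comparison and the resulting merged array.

Merging process:

Compare 3 vs 2: take 2 from right. Merged: [2]
Compare 3 vs 3: take 3 from left. Merged: [2, 3]
Compare 18 vs 3: take 3 from right. Merged: [2, 3, 3]
Compare 18 vs 6: take 6 from right. Merged: [2, 3, 3, 6]
Compare 18 vs 18: take 18 from left. Merged: [2, 3, 3, 6, 18]
Compare 18 vs 18: take 18 from left. Merged: [2, 3, 3, 6, 18, 18]
Compare 21 vs 18: take 18 from right. Merged: [2, 3, 3, 6, 18, 18, 18]
Compare 21 vs 27: take 21 from left. Merged: [2, 3, 3, 6, 18, 18, 18, 21]
Compare 33 vs 27: take 27 from right. Merged: [2, 3, 3, 6, 18, 18, 18, 21, 27]
Compare 33 vs 39: take 33 from left. Merged: [2, 3, 3, 6, 18, 18, 18, 21, 27, 33]
Append remaining from right: [39]. Merged: [2, 3, 3, 6, 18, 18, 18, 21, 27, 33, 39]

Final merged array: [2, 3, 3, 6, 18, 18, 18, 21, 27, 33, 39]
Total comparisons: 10

The merged array is [2, 3, 3, 6, 18, 18, 18, 21, 27, 33, 39], requiring 10 comparisons. The merge step runs in O(n) time where n is the total number of elements.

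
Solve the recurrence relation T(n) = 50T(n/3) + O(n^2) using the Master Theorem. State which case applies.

Master Theorem for T(n) = 50T(n/3) + O(n^2):

a = 50, b = 3, c = 2
log_b(a) = log_3(50) = 3.5609

Case 1: c = 2 < log_3(50) = 3.5609
T(n) = O(n^(log_3 50))

For T(n) = 50T(n/3) + O(n^2): log_3(50) = 3.5609. This is Case 1 of the Master Theorem (c < log_b(a), work dominated by leaves), giving O(n^(log_3 50)).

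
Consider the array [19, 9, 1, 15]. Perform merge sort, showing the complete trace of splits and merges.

Merge sort trace:

Split: [19, 9, 1, 15] -> [19, 9] and [1, 15]
  Split: [19, 9] -> [19] and [9]
  Merge: [19] + [9] -> [9, 19]
  Split: [1, 15] -> [1] and [15]
  Merge: [1] + [15] -> [1, 15]
Merge: [9, 19] + [1, 15] -> [1, 9, 15, 19]

Final sorted array: [1, 9, 15, 19]

The merge sort proceeds by recursively splitting the array and merging sorted halves.
After all merges, the sorted array is [1, 9, 15, 19].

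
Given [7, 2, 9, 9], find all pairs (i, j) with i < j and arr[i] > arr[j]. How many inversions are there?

Finding inversions in [7, 2, 9, 9]:

(0, 1): arr[0]=7 > arr[1]=2

Total inversions: 1

The array has 1 inversion(s): (0,1). Each pair (i,j) satisfies i < j and arr[i] > arr[j].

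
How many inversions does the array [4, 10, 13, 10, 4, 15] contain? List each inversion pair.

Finding inversions in [4, 10, 13, 10, 4, 15]:

(1, 4): arr[1]=10 > arr[4]=4
(2, 3): arr[2]=13 > arr[3]=10
(2, 4): arr[2]=13 > arr[4]=4
(3, 4): arr[3]=10 > arr[4]=4

Total inversions: 4

The array has 4 inversion(s): (1,4), (2,3), (2,4), (3,4). Each pair (i,j) satisfies i < j and arr[i] > arr[j].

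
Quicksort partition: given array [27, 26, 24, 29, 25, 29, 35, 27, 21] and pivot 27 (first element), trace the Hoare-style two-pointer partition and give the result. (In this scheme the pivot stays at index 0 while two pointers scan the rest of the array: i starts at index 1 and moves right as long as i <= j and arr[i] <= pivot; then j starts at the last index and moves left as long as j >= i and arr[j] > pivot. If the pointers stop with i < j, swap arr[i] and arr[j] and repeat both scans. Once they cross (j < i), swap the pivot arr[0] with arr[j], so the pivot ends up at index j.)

Hoare-style two-pointer partition with pivot = 27:

Initial array: [27, 26, 24, 29, 25, 29, 35, 27, 21]

Pointers start at i = 1, j = 8.
i stops at index 3 (arr[3]=29 > 27), j stops at index 8 (arr[8]=21 <= 27): swap arr[3] and arr[8], array becomes [27, 26, 24, 21, 25, 29, 35, 27, 29]
i stops at index 5 (arr[5]=29 > 27), j stops at index 7 (arr[7]=27 <= 27): swap arr[5] and arr[7], array becomes [27, 26, 24, 21, 25, 27, 35, 29, 29]
i ends at 6, j ends at 5: the pointers have crossed (j < i), so scanning stops.

Swap pivot arr[0] with arr[5] to place pivot at position 5: [27, 26, 24, 21, 25, 27, 35, 29, 29]
Pivot position: 5

After partitioning with pivot 27, the array becomes [27, 26, 24, 21, 25, 27, 35, 29, 29]. The pivot is placed at index 5. All elements to the left of the pivot are <= 27, and all elements to the right are > 27.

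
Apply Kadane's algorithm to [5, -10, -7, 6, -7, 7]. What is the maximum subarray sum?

Using Kadane's algorithm on [5, -10, -7, 6, -7, 7]:

Scanning through the array:
Position 1 (value -10): max_ending_here = -5, max_so_far = 5
Position 2 (value -7): max_ending_here = -7, max_so_far = 5
Position 3 (value 6): max_ending_here = 6, max_so_far = 6
Position 4 (value -7): max_ending_here = -1, max_so_far = 6
Position 5 (value 7): max_ending_here = 7, max_so_far = 7

Maximum subarray: [7]
Maximum sum: 7

The maximum subarray is [7] with sum 7. This subarray runs from index 5 to index 5.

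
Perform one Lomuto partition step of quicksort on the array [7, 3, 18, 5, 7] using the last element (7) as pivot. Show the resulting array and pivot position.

Lomuto partition with pivot = 7:

Initial array: [7, 3, 18, 5, 7]

arr[0]=7 <= 7: swap with position 0, array becomes [7, 3, 18, 5, 7]
arr[1]=3 <= 7: swap with position 1, array becomes [7, 3, 18, 5, 7]
arr[2]=18 > 7: no swap
arr[3]=5 <= 7: swap with position 2, array becomes [7, 3, 5, 18, 7]

Place pivot at position 3: [7, 3, 5, 7, 18]
Pivot position: 3

After partitioning with pivot 7, the array becomes [7, 3, 5, 7, 18]. The pivot is placed at index 3. All elements to the left of the pivot are <= 7, and all elements to the right are > 7.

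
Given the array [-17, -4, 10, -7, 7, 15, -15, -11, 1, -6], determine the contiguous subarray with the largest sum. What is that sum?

Using Kadane's algorithm on [-17, -4, 10, -7, 7, 15, -15, -11, 1, -6]:

Scanning through the array:
Position 1 (value -4): max_ending_here = -4, max_so_far = -4
Position 2 (value 10): max_ending_here = 10, max_so_far = 10
Position 3 (value -7): max_ending_here = 3, max_so_far = 10
Position 4 (value 7): max_ending_here = 10, max_so_far = 10
Position 5 (value 15): max_ending_here = 25, max_so_far = 25
Position 6 (value -15): max_ending_here = 10, max_so_far = 25
Position 7 (value -11): max_ending_here = -1, max_so_far = 25
Position 8 (value 1): max_ending_here = 1, max_so_far = 25
Position 9 (value -6): max_ending_here = -5, max_so_far = 25

Maximum subarray: [10, -7, 7, 15]
Maximum sum: 25

The maximum subarray is [10, -7, 7, 15] with sum 25. This subarray runs from index 2 to index 5.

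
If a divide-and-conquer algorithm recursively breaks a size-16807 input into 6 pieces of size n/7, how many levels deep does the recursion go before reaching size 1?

For divide and conquer with division factor 7:

Problem sizes at each level:
Level 0: 16807
Level 1: 2401
Level 2: 343
Level 3: 49
Level 4: 7
Level 5: 1

The root is level 0 and the size-1 base case is level 5 (the tree spans levels 0 through 5, i.e. 6 levels counting the root), so the depth is the number of divisions: log_7(16807) = 5

The recursion tree depth is log_7(16807) = 5. At each level, the problem size is divided by 7, so it takes 5 divisions to reduce to a base case of size 1. The algorithm makes 6 recursive calls at each level.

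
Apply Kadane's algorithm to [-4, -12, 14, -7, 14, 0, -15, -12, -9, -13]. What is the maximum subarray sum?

Using Kadane's algorithm on [-4, -12, 14, -7, 14, 0, -15, -12, -9, -13]:

Scanning through the array:
Position 1 (value -12): max_ending_here = -12, max_so_far = -4
Position 2 (value 14): max_ending_here = 14, max_so_far = 14
Position 3 (value -7): max_ending_here = 7, max_so_far = 14
Position 4 (value 14): max_ending_here = 21, max_so_far = 21
Position 5 (value 0): max_ending_here = 21, max_so_far = 21
Position 6 (value -15): max_ending_here = 6, max_so_far = 21
Position 7 (value -12): max_ending_here = -6, max_so_far = 21
Position 8 (value -9): max_ending_here = -9, max_so_far = 21
Position 9 (value -13): max_ending_here = -13, max_so_far = 21

Maximum subarray: [14, -7, 14]
Maximum sum: 21

The maximum subarray is [14, -7, 14] with sum 21. This subarray runs from index 2 to index 4.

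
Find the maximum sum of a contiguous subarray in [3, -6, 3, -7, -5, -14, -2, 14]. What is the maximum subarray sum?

Using Kadane's algorithm on [3, -6, 3, -7, -5, -14, -2, 14]:

Scanning through the array:
Position 1 (value -6): max_ending_here = -3, max_so_far = 3
Position 2 (value 3): max_ending_here = 3, max_so_far = 3
Position 3 (value -7): max_ending_here = -4, max_so_far = 3
Position 4 (value -5): max_ending_here = -5, max_so_far = 3
Position 5 (value -14): max_ending_here = -14, max_so_far = 3
Position 6 (value -2): max_ending_here = -2, max_so_far = 3
Position 7 (value 14): max_ending_here = 14, max_so_far = 14

Maximum subarray: [14]
Maximum sum: 14

The maximum subarray is [14] with sum 14. This subarray runs from index 7 to index 7.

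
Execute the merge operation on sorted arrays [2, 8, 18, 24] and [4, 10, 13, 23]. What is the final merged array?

Merging process:

Compare 2 vs 4: take 2 from left. Merged: [2]
Compare 8 vs 4: take 4 from right. Merged: [2, 4]
Compare 8 vs 10: take 8 from left. Merged: [2, 4, 8]
Compare 18 vs 10: take 10 from right. Merged: [2, 4, 8, 10]
Compare 18 vs 13: take 13 from right. Merged: [2, 4, 8, 10, 13]
Compare 18 vs 23: take 18 from left. Merged: [2, 4, 8, 10, 13, 18]
Compare 24 vs 23: take 23 from right. Merged: [2, 4, 8, 10, 13, 18, 23]
Append remaining from left: [24]. Merged: [2, 4, 8, 10, 13, 18, 23, 24]

Final merged array: [2, 4, 8, 10, 13, 18, 23, 24]
Total comparisons: 7

The merged array is [2, 4, 8, 10, 13, 18, 23, 24], requiring 7 comparisons. The merge step runs in O(n) time where n is the total number of elements.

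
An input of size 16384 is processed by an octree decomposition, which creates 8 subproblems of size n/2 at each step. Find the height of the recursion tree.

For divide and conquer with division factor 2:

Problem sizes at each level:
Level 0: 16384
Level 1: 8192
Level 2: 4096
Level 3: 2048
Level 4: 1024
Level 5: 512
Level 6: 256
Level 7: 128
Level 8: 64
Level 9: 32
Level 10: 16
Level 11: 8
Level 12: 4
Level 13: 2
Level 14: 1

The root is level 0 and the size-1 base case is level 14 (the tree spans levels 0 through 14, i.e. 15 levels counting the root), so the depth is the number of divisions: log_2(16384) = 14

The recursion tree depth is log_2(16384) = 14. At each level, the problem size is divided by 2, so it takes 14 divisions to reduce to a base case of size 1. The algorithm makes 8 recursive calls at each level.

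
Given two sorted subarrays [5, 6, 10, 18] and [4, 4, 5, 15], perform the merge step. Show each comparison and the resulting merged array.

Merging process:

Compare 5 vs 4: take 4 from right. Merged: [4]
Compare 5 vs 4: take 4 from right. Merged: [4, 4]
Compare 5 vs 5: take 5 from left. Merged: [4, 4, 5]
Compare 6 vs 5: take 5 from right. Merged: [4, 4, 5, 5]
Compare 6 vs 15: take 6 from left. Merged: [4, 4, 5, 5, 6]
Compare 10 vs 15: take 10 from left. Merged: [4, 4, 5, 5, 6, 10]
Compare 18 vs 15: take 15 from right. Merged: [4, 4, 5, 5, 6, 10, 15]
Append remaining from left: [18]. Merged: [4, 4, 5, 5, 6, 10, 15, 18]

Final merged array: [4, 4, 5, 5, 6, 10, 15, 18]
Total comparisons: 7

The merged array is [4, 4, 5, 5, 6, 10, 15, 18], requiring 7 comparisons. The merge step runs in O(n) time where n is the total number of elements.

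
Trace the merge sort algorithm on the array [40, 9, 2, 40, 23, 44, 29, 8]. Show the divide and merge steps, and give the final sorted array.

Merge sort trace:

Split: [40, 9, 2, 40, 23, 44, 29, 8] -> [40, 9, 2, 40] and [23, 44, 29, 8]
  Split: [40, 9, 2, 40] -> [40, 9] and [2, 40]
    Split: [40, 9] -> [40] and [9]
    Merge: [40] + [9] -> [9, 40]
    Split: [2, 40] -> [2] and [40]
    Merge: [2] + [40] -> [2, 40]
  Merge: [9, 40] + [2, 40] -> [2, 9, 40, 40]
  Split: [23, 44, 29, 8] -> [23, 44] and [29, 8]
    Split: [23, 44] -> [23] and [44]
    Merge: [23] + [44] -> [23, 44]
    Split: [29, 8] -> [29] and [8]
    Merge: [29] + [8] -> [8, 29]
  Merge: [23, 44] + [8, 29] -> [8, 23, 29, 44]
Merge: [2, 9, 40, 40] + [8, 23, 29, 44] -> [2, 8, 9, 23, 29, 40, 40, 44]

Final sorted array: [2, 8, 9, 23, 29, 40, 40, 44]

The merge sort proceeds by recursively splitting the array and merging sorted halves.
After all merges, the sorted array is [2, 8, 9, 23, 29, 40, 40, 44].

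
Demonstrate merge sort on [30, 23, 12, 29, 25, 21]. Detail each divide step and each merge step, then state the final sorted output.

Merge sort trace:

Split: [30, 23, 12, 29, 25, 21] -> [30, 23, 12] and [29, 25, 21]
  Split: [30, 23, 12] -> [30] and [23, 12]
    Split: [23, 12] -> [23] and [12]
    Merge: [23] + [12] -> [12, 23]
  Merge: [30] + [12, 23] -> [12, 23, 30]
  Split: [29, 25, 21] -> [29] and [25, 21]
    Split: [25, 21] -> [25] and [21]
    Merge: [25] + [21] -> [21, 25]
  Merge: [29] + [21, 25] -> [21, 25, 29]
Merge: [12, 23, 30] + [21, 25, 29] -> [12, 21, 23, 25, 29, 30]

Final sorted array: [12, 21, 23, 25, 29, 30]

The merge sort proceeds by recursively splitting the array and merging sorted halves.
After all merges, the sorted array is [12, 21, 23, 25, 29, 30].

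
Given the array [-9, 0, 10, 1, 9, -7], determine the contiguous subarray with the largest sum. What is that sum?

Using Kadane's algorithm on [-9, 0, 10, 1, 9, -7]:

Scanning through the array:
Position 1 (value 0): max_ending_here = 0, max_so_far = 0
Position 2 (value 10): max_ending_here = 10, max_so_far = 10
Position 3 (value 1): max_ending_here = 11, max_so_far = 11
Position 4 (value 9): max_ending_here = 20, max_so_far = 20
Position 5 (value -7): max_ending_here = 13, max_so_far = 20

Maximum subarray: [0, 10, 1, 9]
Maximum sum: 20

The maximum subarray is [0, 10, 1, 9] with sum 20. This subarray runs from index 1 to index 4.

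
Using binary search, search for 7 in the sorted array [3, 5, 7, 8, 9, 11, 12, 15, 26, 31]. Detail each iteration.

Binary search for 7 in [3, 5, 7, 8, 9, 11, 12, 15, 26, 31]:

lo=0, hi=9, mid=4, arr[mid]=9 -> 9 > 7, search left half
lo=0, hi=3, mid=1, arr[mid]=5 -> 5 < 7, search right half
lo=2, hi=3, mid=2, arr[mid]=7 -> Found target at index 2!

Binary search finds 7 at index 2 after 3 comparisons. The search repeatedly halves the search space by comparing with the middle element.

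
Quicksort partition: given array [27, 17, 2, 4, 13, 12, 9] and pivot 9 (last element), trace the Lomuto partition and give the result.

Lomuto partition with pivot = 9:

Initial array: [27, 17, 2, 4, 13, 12, 9]

arr[0]=27 > 9: no swap
arr[1]=17 > 9: no swap
arr[2]=2 <= 9: swap with position 0, array becomes [2, 17, 27, 4, 13, 12, 9]
arr[3]=4 <= 9: swap with position 1, array becomes [2, 4, 27, 17, 13, 12, 9]
arr[4]=13 > 9: no swap
arr[5]=12 > 9: no swap

Place pivot at position 2: [2, 4, 9, 17, 13, 12, 27]
Pivot position: 2

After partitioning with pivot 9, the array becomes [2, 4, 9, 17, 13, 12, 27]. The pivot is placed at index 2. All elements to the left of the pivot are <= 9, and all elements to the right are > 9.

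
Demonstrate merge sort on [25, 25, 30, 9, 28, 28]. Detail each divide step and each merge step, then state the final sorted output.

Merge sort trace:

Split: [25, 25, 30, 9, 28, 28] -> [25, 25, 30] and [9, 28, 28]
  Split: [25, 25, 30] -> [25] and [25, 30]
    Split: [25, 30] -> [25] and [30]
    Merge: [25] + [30] -> [25, 30]
  Merge: [25] + [25, 30] -> [25, 25, 30]
  Split: [9, 28, 28] -> [9] and [28, 28]
    Split: [28, 28] -> [28] and [28]
    Merge: [28] + [28] -> [28, 28]
  Merge: [9] + [28, 28] -> [9, 28, 28]
Merge: [25, 25, 30] + [9, 28, 28] -> [9, 25, 25, 28, 28, 30]

Final sorted array: [9, 25, 25, 28, 28, 30]

The merge sort proceeds by recursively splitting the array and merging sorted halves.
After all merges, the sorted array is [9, 25, 25, 28, 28, 30].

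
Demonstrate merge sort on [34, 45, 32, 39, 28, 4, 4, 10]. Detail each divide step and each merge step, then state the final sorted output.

Merge sort trace:

Split: [34, 45, 32, 39, 28, 4, 4, 10] -> [34, 45, 32, 39] and [28, 4, 4, 10]
  Split: [34, 45, 32, 39] -> [34, 45] and [32, 39]
    Split: [34, 45] -> [34] and [45]
    Merge: [34] + [45] -> [34, 45]
    Split: [32, 39] -> [32] and [39]
    Merge: [32] + [39] -> [32, 39]
  Merge: [34, 45] + [32, 39] -> [32, 34, 39, 45]
  Split: [28, 4, 4, 10] -> [28, 4] and [4, 10]
    Split: [28, 4] -> [28] and [4]
    Merge: [28] + [4] -> [4, 28]
    Split: [4, 10] -> [4] and [10]
    Merge: [4] + [10] -> [4, 10]
  Merge: [4, 28] + [4, 10] -> [4, 4, 10, 28]
Merge: [32, 34, 39, 45] + [4, 4, 10, 28] -> [4, 4, 10, 28, 32, 34, 39, 45]

Final sorted array: [4, 4, 10, 28, 32, 34, 39, 45]

The merge sort proceeds by recursively splitting the array and merging sorted halves.
After all merges, the sorted array is [4, 4, 10, 28, 32, 34, 39, 45].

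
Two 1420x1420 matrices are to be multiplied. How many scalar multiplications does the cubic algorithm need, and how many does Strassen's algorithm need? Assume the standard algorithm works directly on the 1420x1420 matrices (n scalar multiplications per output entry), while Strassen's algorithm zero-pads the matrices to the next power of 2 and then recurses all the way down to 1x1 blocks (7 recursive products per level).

Matrix multiplication for 1420x1420 matrices:

Strassen's algorithm requires power-of-2 dimensions. Pad 1420x1420 to 2048x2048 (next power of 2).

Standard algorithm: 1420^3 = 2863288000 multiplications
Strassen's algorithm: 7^(log2(2048)) = 7^11 = 1977326743 multiplications
Savings: 2863288000 - 1977326743 = 885961257 multiplications

Standard: 2863288000 multiplications (1420^3). Strassen: 1977326743 multiplications (7^11, after padding to 2048x2048). Strassen reduces 8 recursive multiplications to 7 at each level.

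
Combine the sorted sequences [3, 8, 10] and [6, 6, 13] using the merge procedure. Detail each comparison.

Merging process:

Compare 3 vs 6: take 3 from left. Merged: [3]
Compare 8 vs 6: take 6 from right. Merged: [3, 6]
Compare 8 vs 6: take 6 from right. Merged: [3, 6, 6]
Compare 8 vs 13: take 8 from left. Merged: [3, 6, 6, 8]
Compare 10 vs 13: take 10 from left. Merged: [3, 6, 6, 8, 10]
Append remaining from right: [13]. Merged: [3, 6, 6, 8, 10, 13]

Final merged array: [3, 6, 6, 8, 10, 13]
Total comparisons: 5

The merged array is [3, 6, 6, 8, 10, 13], requiring 5 comparisons. The merge step runs in O(n) time where n is the total number of elements.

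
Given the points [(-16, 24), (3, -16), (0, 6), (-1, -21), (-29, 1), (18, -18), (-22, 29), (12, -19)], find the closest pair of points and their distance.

Computing all pairwise distances among 8 points:

d((-16, 24), (3, -16)) = 44.2832
d((-16, 24), (0, 6)) = 24.0832
d((-16, 24), (-1, -21)) = 47.4342
d((-16, 24), (-29, 1)) = 26.4197
d((-16, 24), (18, -18)) = 54.037
d((-16, 24), (-22, 29)) = 7.8102
d((-16, 24), (12, -19)) = 51.3128
d((3, -16), (0, 6)) = 22.2036
d((3, -16), (-1, -21)) = 6.4031
d((3, -16), (-29, 1)) = 36.2353
d((3, -16), (18, -18)) = 15.1327
d((3, -16), (-22, 29)) = 51.4782
d((3, -16), (12, -19)) = 9.4868
d((0, 6), (-1, -21)) = 27.0185
d((0, 6), (-29, 1)) = 29.4279
d((0, 6), (18, -18)) = 30.0
d((0, 6), (-22, 29)) = 31.8277
d((0, 6), (12, -19)) = 27.7308
d((-1, -21), (-29, 1)) = 35.609
d((-1, -21), (18, -18)) = 19.2354
d((-1, -21), (-22, 29)) = 54.231
d((-1, -21), (12, -19)) = 13.1529
d((-29, 1), (18, -18)) = 50.6952
d((-29, 1), (-22, 29)) = 28.8617
d((-29, 1), (12, -19)) = 45.618
d((18, -18), (-22, 29)) = 61.7171
d((18, -18), (12, -19)) = 6.0828 <-- minimum
d((-22, 29), (12, -19)) = 58.8218

Closest pair: (18, -18) and (12, -19) with distance 6.0828

The closest pair is (18, -18) and (12, -19) with Euclidean distance 6.0828. For 8 points, brute-force pairwise comparison is shown above. For large n, the divide-and-conquer algorithm (sort by x, recurse on halves, check the dividing strip) achieves O(n log n).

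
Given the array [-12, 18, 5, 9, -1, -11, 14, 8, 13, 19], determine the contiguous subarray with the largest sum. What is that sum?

Using Kadane's algorithm on [-12, 18, 5, 9, -1, -11, 14, 8, 13, 19]:

Scanning through the array:
Position 1 (value 18): max_ending_here = 18, max_so_far = 18
Position 2 (value 5): max_ending_here = 23, max_so_far = 23
Position 3 (value 9): max_ending_here = 32, max_so_far = 32
Position 4 (value -1): max_ending_here = 31, max_so_far = 32
Position 5 (value -11): max_ending_here = 20, max_so_far = 32
Position 6 (value 14): max_ending_here = 34, max_so_far = 34
Position 7 (value 8): max_ending_here = 42, max_so_far = 42
Position 8 (value 13): max_ending_here = 55, max_so_far = 55
Position 9 (value 19): max_ending_here = 74, max_so_far = 74

Maximum subarray: [18, 5, 9, -1, -11, 14, 8, 13, 19]
Maximum sum: 74

The maximum subarray is [18, 5, 9, -1, -11, 14, 8, 13, 19] with sum 74. This subarray runs from index 1 to index 9.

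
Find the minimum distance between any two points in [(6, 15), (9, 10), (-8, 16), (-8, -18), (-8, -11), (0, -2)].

Computing all pairwise distances among 6 points:

d((6, 15), (9, 10)) = 5.831 <-- minimum
d((6, 15), (-8, 16)) = 14.0357
d((6, 15), (-8, -18)) = 35.8469
d((6, 15), (-8, -11)) = 29.5296
d((6, 15), (0, -2)) = 18.0278
d((9, 10), (-8, 16)) = 18.0278
d((9, 10), (-8, -18)) = 32.7567
d((9, 10), (-8, -11)) = 27.0185
d((9, 10), (0, -2)) = 15.0
d((-8, 16), (-8, -18)) = 34.0
d((-8, 16), (-8, -11)) = 27.0
d((-8, 16), (0, -2)) = 19.6977
d((-8, -18), (-8, -11)) = 7.0
d((-8, -18), (0, -2)) = 17.8885
d((-8, -11), (0, -2)) = 12.0416

Closest pair: (6, 15) and (9, 10) with distance 5.831

The closest pair is (6, 15) and (9, 10) with Euclidean distance 5.831. For 6 points, brute-force pairwise comparison is shown above. For large n, the divide-and-conquer algorithm (sort by x, recurse on halves, check the dividing strip) achieves O(n log n).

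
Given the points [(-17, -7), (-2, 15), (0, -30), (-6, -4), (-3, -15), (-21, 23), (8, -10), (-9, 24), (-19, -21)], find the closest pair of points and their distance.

Computing all pairwise distances among 9 points:

d((-17, -7), (-2, 15)) = 26.6271
d((-17, -7), (0, -30)) = 28.6007
d((-17, -7), (-6, -4)) = 11.4018 <-- minimum
d((-17, -7), (-3, -15)) = 16.1245
d((-17, -7), (-21, 23)) = 30.2655
d((-17, -7), (8, -10)) = 25.1794
d((-17, -7), (-9, 24)) = 32.0156
d((-17, -7), (-19, -21)) = 14.1421
d((-2, 15), (0, -30)) = 45.0444
d((-2, 15), (-6, -4)) = 19.4165
d((-2, 15), (-3, -15)) = 30.0167
d((-2, 15), (-21, 23)) = 20.6155
d((-2, 15), (8, -10)) = 26.9258
d((-2, 15), (-9, 24)) = 11.4018 <-- minimum
d((-2, 15), (-19, -21)) = 39.8121
d((0, -30), (-6, -4)) = 26.6833
d((0, -30), (-3, -15)) = 15.2971
d((0, -30), (-21, 23)) = 57.0088
d((0, -30), (8, -10)) = 21.5407
d((0, -30), (-9, 24)) = 54.7449
d((0, -30), (-19, -21)) = 21.0238
d((-6, -4), (-3, -15)) = 11.4018 <-- minimum
d((-6, -4), (-21, 23)) = 30.8869
d((-6, -4), (8, -10)) = 15.2315
d((-6, -4), (-9, 24)) = 28.1603
d((-6, -4), (-19, -21)) = 21.4009
d((-3, -15), (-21, 23)) = 42.0476
d((-3, -15), (8, -10)) = 12.083
d((-3, -15), (-9, 24)) = 39.4588
d((-3, -15), (-19, -21)) = 17.088
d((-21, 23), (8, -10)) = 43.9318
d((-21, 23), (-9, 24)) = 12.0416
d((-21, 23), (-19, -21)) = 44.0454
d((8, -10), (-9, 24)) = 38.0132
d((8, -10), (-19, -21)) = 29.1548
d((-9, 24), (-19, -21)) = 46.0977

Minimum distance: 11.4018 (tie among 3 pairs: (-17, -7) and (-6, -4); (-2, 15) and (-9, 24); (-6, -4) and (-3, -15))

The minimum Euclidean distance is 11.4018. There is a tie: 3 pairs achieve this minimum — (-17, -7) and (-6, -4); (-2, 15) and (-9, 24); (-6, -4) and (-3, -15). Any of these is a valid closest pair. For 9 points, brute-force pairwise comparison is shown above. For large n, the divide-and-conquer algorithm (sort by x, recurse on halves, check the dividing strip) achieves O(n log n).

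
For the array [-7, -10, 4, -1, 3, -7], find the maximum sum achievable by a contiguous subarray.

Using Kadane's algorithm on [-7, -10, 4, -1, 3, -7]:

Scanning through the array:
Position 1 (value -10): max_ending_here = -10, max_so_far = -7
Position 2 (value 4): max_ending_here = 4, max_so_far = 4
Position 3 (value -1): max_ending_here = 3, max_so_far = 4
Position 4 (value 3): max_ending_here = 6, max_so_far = 6
Position 5 (value -7): max_ending_here = -1, max_so_far = 6

Maximum subarray: [4, -1, 3]
Maximum sum: 6

The maximum subarray is [4, -1, 3] with sum 6. This subarray runs from index 2 to index 4.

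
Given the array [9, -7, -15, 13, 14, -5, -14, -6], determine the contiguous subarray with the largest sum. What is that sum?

Using Kadane's algorithm on [9, -7, -15, 13, 14, -5, -14, -6]:

Scanning through the array:
Position 1 (value -7): max_ending_here = 2, max_so_far = 9
Position 2 (value -15): max_ending_here = -13, max_so_far = 9
Position 3 (value 13): max_ending_here = 13, max_so_far = 13
Position 4 (value 14): max_ending_here = 27, max_so_far = 27
Position 5 (value -5): max_ending_here = 22, max_so_far = 27
Position 6 (value -14): max_ending_here = 8, max_so_far = 27
Position 7 (value -6): max_ending_here = 2, max_so_far = 27

Maximum subarray: [13, 14]
Maximum sum: 27

The maximum subarray is [13, 14] with sum 27. This subarray runs from index 3 to index 4.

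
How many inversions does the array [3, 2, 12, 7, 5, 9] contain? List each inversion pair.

Finding inversions in [3, 2, 12, 7, 5, 9]:

(0, 1): arr[0]=3 > arr[1]=2
(2, 3): arr[2]=12 > arr[3]=7
(2, 4): arr[2]=12 > arr[4]=5
(2, 5): arr[2]=12 > arr[5]=9
(3, 4): arr[3]=7 > arr[4]=5

Total inversions: 5

The array has 5 inversion(s): (0,1), (2,3), (2,4), (2,5), (3,4). Each pair (i,j) satisfies i < j and arr[i] > arr[j].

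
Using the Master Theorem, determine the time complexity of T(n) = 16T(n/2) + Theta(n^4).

Master Theorem for T(n) = 16T(n/2) + O(n^4):

a = 16, b = 2, c = 4
log_b(a) = log_2(16) = 4.0000

Case 2: c = 4 = log_2(16) = 4.0000
T(n) = O(n^4 log n) = O(n^4 log n)

For T(n) = 16T(n/2) + O(n^4): log_2(16) = 4.0000. This is Case 2 of the Master Theorem (c = log_b(a), equal work at all levels), giving O(n^4 log n).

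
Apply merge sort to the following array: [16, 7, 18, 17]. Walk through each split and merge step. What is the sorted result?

Merge sort trace:

Split: [16, 7, 18, 17] -> [16, 7] and [18, 17]
  Split: [16, 7] -> [16] and [7]
  Merge: [16] + [7] -> [7, 16]
  Split: [18, 17] -> [18] and [17]
  Merge: [18] + [17] -> [17, 18]
Merge: [7, 16] + [17, 18] -> [7, 16, 17, 18]

Final sorted array: [7, 16, 17, 18]

The merge sort proceeds by recursively splitting the array and merging sorted halves.
After all merges, the sorted array is [7, 16, 17, 18].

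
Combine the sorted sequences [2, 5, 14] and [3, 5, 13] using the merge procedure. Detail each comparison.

Merging process:

Compare 2 vs 3: take 2 from left. Merged: [2]
Compare 5 vs 3: take 3 from right. Merged: [2, 3]
Compare 5 vs 5: take 5 from left. Merged: [2, 3, 5]
Compare 14 vs 5: take 5 from right. Merged: [2, 3, 5, 5]
Compare 14 vs 13: take 13 from right. Merged: [2, 3, 5, 5, 13]
Append remaining from left: [14]. Merged: [2, 3, 5, 5, 13, 14]

Final merged array: [2, 3, 5, 5, 13, 14]
Total comparisons: 5

The merged array is [2, 3, 5, 5, 13, 14], requiring 5 comparisons. The merge step runs in O(n) time where n is the total number of elements.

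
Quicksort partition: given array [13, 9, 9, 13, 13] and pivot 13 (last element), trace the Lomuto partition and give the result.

Lomuto partition with pivot = 13:

Initial array: [13, 9, 9, 13, 13]

arr[0]=13 <= 13: swap with position 0, array becomes [13, 9, 9, 13, 13]
arr[1]=9 <= 13: swap with position 1, array becomes [13, 9, 9, 13, 13]
arr[2]=9 <= 13: swap with position 2, array becomes [13, 9, 9, 13, 13]
arr[3]=13 <= 13: swap with position 3, array becomes [13, 9, 9, 13, 13]

Place pivot at position 4: [13, 9, 9, 13, 13]
Pivot position: 4

After partitioning with pivot 13, the array becomes [13, 9, 9, 13, 13]. The pivot is placed at index 4. All elements to the left of the pivot are <= 13, and all elements to the right are > 13.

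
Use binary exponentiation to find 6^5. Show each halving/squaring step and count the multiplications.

Computing 6^5 by squaring (build up from 6^1; each line after the first costs one multiplication):

6^1 = 6
6^2 = (6^1)^2 = 6^2 = 36
6^4 = (6^2)^2 = 36^2 = 1296
6^5 = 6 * 6^4 = 6 * 1296 = 7776

Result: 7776
Multiplications needed: 3 (3 lines after 6^1)

6^5 = 7776. Using exponentiation by squaring, this requires 3 multiplications. The key idea: if the exponent is even, square the half-power; if odd, multiply by the base once.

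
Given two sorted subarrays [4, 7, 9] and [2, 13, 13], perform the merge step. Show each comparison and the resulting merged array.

Merging process:

Compare 4 vs 2: take 2 from right. Merged: [2]
Compare 4 vs 13: take 4 from left. Merged: [2, 4]
Compare 7 vs 13: take 7 from left. Merged: [2, 4, 7]
Compare 9 vs 13: take 9 from left. Merged: [2, 4, 7, 9]
Append remaining from right: [13, 13]. Merged: [2, 4, 7, 9, 13, 13]

Final merged array: [2, 4, 7, 9, 13, 13]
Total comparisons: 4

The merged array is [2, 4, 7, 9, 13, 13], requiring 4 comparisons. The merge step runs in O(n) time where n is the total number of elements.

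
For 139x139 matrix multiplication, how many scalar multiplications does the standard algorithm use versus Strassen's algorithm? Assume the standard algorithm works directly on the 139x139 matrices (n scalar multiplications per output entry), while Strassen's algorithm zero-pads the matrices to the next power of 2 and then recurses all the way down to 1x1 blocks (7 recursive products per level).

Matrix multiplication for 139x139 matrices:

Strassen's algorithm requires power-of-2 dimensions. Pad 139x139 to 256x256 (next power of 2).

Standard algorithm: 139^3 = 2685619 multiplications
Strassen's algorithm: 7^(log2(256)) = 7^8 = 5764801 multiplications
Difference: 2685619 - 5764801 = -3079182 (Strassen uses MORE here due to padding overhead — for small or just-over-power-of-2 n, padding can outweigh the per-level savings)

Standard: 2685619 multiplications (139^3). Strassen: 5764801 multiplications (7^8, after padding to 256x256). Strassen reduces 8 recursive multiplications to 7 at each level.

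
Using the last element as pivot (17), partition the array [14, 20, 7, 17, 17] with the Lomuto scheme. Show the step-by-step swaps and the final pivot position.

Lomuto partition with pivot = 17:

Initial array: [14, 20, 7, 17, 17]

arr[0]=14 <= 17: swap with position 0, array becomes [14, 20, 7, 17, 17]
arr[1]=20 > 17: no swap
arr[2]=7 <= 17: swap with position 1, array becomes [14, 7, 20, 17, 17]
arr[3]=17 <= 17: swap with position 2, array becomes [14, 7, 17, 20, 17]

Place pivot at position 3: [14, 7, 17, 17, 20]
Pivot position: 3

After partitioning with pivot 17, the array becomes [14, 7, 17, 17, 20]. The pivot is placed at index 3. All elements to the left of the pivot are <= 17, and all elements to the right are > 17.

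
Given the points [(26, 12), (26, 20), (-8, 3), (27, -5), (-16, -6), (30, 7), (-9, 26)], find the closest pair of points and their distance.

Computing all pairwise distances among 7 points:

d((26, 12), (26, 20)) = 8.0
d((26, 12), (-8, 3)) = 35.171
d((26, 12), (27, -5)) = 17.0294
d((26, 12), (-16, -6)) = 45.6946
d((26, 12), (30, 7)) = 6.4031 <-- minimum
d((26, 12), (-9, 26)) = 37.6962
d((26, 20), (-8, 3)) = 38.0132
d((26, 20), (27, -5)) = 25.02
d((26, 20), (-16, -6)) = 49.3964
d((26, 20), (30, 7)) = 13.6015
d((26, 20), (-9, 26)) = 35.5106
d((-8, 3), (27, -5)) = 35.9026
d((-8, 3), (-16, -6)) = 12.0416
d((-8, 3), (30, 7)) = 38.2099
d((-8, 3), (-9, 26)) = 23.0217
d((27, -5), (-16, -6)) = 43.0116
d((27, -5), (30, 7)) = 12.3693
d((27, -5), (-9, 26)) = 47.5079
d((-16, -6), (30, 7)) = 47.8017
d((-16, -6), (-9, 26)) = 32.7567
d((30, 7), (-9, 26)) = 43.382

Closest pair: (26, 12) and (30, 7) with distance 6.4031

The closest pair is (26, 12) and (30, 7) with Euclidean distance 6.4031. For 7 points, brute-force pairwise comparison is shown above. For large n, the divide-and-conquer algorithm (sort by x, recurse on halves, check the dividing strip) achieves O(n log n).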